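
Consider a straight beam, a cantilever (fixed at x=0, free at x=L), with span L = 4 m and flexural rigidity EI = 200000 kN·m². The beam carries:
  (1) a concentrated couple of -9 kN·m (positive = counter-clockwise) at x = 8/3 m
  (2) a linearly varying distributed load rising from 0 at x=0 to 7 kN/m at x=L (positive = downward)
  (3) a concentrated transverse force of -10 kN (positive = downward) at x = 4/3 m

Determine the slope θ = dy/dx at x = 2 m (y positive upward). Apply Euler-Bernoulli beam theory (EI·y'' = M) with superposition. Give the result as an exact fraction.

θ(2) = -41/144000 rad

Load 1 — applied couple M₀=-9 kN·m at a=8/3 m (b=L-a=4/3):
  θ_1 = M₀x/EI  [x≤a] = (-9)·2/200000 = -9/100000 rad
Load 2 — triangular load w₀=7 kN/m (0→w₀ over full span):
  θ_2 = (w₀Lx²/4-w₀L²x/3-w₀x⁴/(24L))/EI = (7·4·2²/4-7·4²·2/3-7·2⁴/(24·4))/200000 = -287/1200000 rad
Load 3 — point force P=-10 kN at a=4/3 m (b=L-a=8/3):
  θ_3 = -Pa²/(2EI)  [x>a] = -(-10)·(4/3)²/(2·200000) = 1/22500 rad
Superposition: θ = Σ θ_i = -41/144000 rad ≈ -0.000285 rad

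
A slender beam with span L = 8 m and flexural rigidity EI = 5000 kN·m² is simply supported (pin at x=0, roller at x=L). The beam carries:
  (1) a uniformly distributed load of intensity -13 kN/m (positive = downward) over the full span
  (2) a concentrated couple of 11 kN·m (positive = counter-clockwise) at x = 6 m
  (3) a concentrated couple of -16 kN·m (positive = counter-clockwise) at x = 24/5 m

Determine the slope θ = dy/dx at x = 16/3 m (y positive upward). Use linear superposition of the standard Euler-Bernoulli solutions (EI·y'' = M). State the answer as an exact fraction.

θ(16/3) = -1091149/40500000 rad

Load 1 — uniform load w=-13 kN/m over full span:
  θ_1 = -w(L³-6Lx²+4x³)/(24EI) = -(-13)·(8³-6·8·(16/3)²+4·(16/3)³)/(24·5000) = -1352/50625 rad
Load 2 — applied couple M₀=11 kN·m at a=6 m (b=L-a=2):
  θ_2 = (M₀x²/(2L)+C₁)/EI  [x≤a] with C₁=M₀(3b²-L²)/(6L)=-143/12 = (11·(16/3)²/(2·8)+(-143/12))/5000 = 11/7200 rad
Load 3 — applied couple M₀=-16 kN·m at a=24/5 m (b=L-a=16/5):
  θ_3 = (M₀x²/(2L)-M₀(x-a)+C₁)/EI  [x>a] with C₁=M₀(3b²-L²)/(6L)=832/75 = ((-16)·(16/3)²/(2·8)-(-16)·((16/3)-(24/5))+(832/75))/5000 = -248/140625 rad
Superposition: θ = Σ θ_i = -1091149/40500000 rad ≈ -0.026942 rad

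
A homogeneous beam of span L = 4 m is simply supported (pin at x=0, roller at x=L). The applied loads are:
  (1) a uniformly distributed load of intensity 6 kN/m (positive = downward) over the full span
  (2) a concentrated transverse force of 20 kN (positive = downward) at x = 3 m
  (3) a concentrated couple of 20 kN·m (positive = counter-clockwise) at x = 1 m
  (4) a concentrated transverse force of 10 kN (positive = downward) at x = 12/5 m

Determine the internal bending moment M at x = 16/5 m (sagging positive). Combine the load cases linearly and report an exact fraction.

Load 1 — uniform load w=6 kN/m over full span:
  M_1 = wx(L-x)/2 = 6·(16/5)·(4-(16/5))/2 = 192/25 kN·m
Load 2 — point force P=20 kN at a=3 m (b=L-a=1):
  M_2 = Pa(L-x)/L  [x>a] = 20·3·(4-(16/5))/4 = 12 kN·m
Load 3 — applied couple M₀=20 kN·m at a=1 m (b=L-a=3):
  M_3 = M₀x/L - M₀  [x>a] = 20·(16/5)/4 - 20 = -4 kN·m
Load 4 — point force P=10 kN at a=12/5 m (b=L-a=8/5):
  M_4 = Pa(L-x)/L  [x>a] = 10·(12/5)·(4-(16/5))/4 = 24/5 kN·m
Superposition: M = Σ M_i = 512/25 kN·m ≈ 20.480000 kN·m

M(16/5) = 512/25 kN·m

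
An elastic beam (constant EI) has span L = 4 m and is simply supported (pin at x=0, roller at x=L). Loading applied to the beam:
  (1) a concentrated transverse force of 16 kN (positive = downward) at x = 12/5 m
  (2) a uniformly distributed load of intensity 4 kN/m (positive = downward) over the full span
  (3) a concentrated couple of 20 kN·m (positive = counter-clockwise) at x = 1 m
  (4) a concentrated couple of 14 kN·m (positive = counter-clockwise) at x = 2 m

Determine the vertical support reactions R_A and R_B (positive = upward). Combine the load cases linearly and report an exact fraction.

R_A = 229/10 kN, R_B = 91/10 kN

Load 1 — point force P=16 kN at a=12/5 m (b=L-a=8/5):
  R_A = Pb/L = 16·(8/5)/4 = 32/5 kN
  R_B = Pa/L = 16·(12/5)/4 = 48/5 kN
Load 2 — uniform load w=4 kN/m over full span:
  R_A = wL/2 = 4·4/2 = 8 kN
  R_B = wL/2 = 4·4/2 = 8 kN
Load 3 — applied couple M₀=20 kN·m at a=1 m (b=L-a=3):
  R_A = M₀/L = 20/4 = 5 kN
  R_B = -M₀/L = -20/4 = -5 kN
Load 4 — applied couple M₀=14 kN·m at a=2 m (b=L-a=2):
  R_A = M₀/L = 14/4 = 7/2 kN
  R_B = -M₀/L = -14/4 = -7/2 kN
Superposition: R_A = 229/10 kN, R_B = 91/10 kN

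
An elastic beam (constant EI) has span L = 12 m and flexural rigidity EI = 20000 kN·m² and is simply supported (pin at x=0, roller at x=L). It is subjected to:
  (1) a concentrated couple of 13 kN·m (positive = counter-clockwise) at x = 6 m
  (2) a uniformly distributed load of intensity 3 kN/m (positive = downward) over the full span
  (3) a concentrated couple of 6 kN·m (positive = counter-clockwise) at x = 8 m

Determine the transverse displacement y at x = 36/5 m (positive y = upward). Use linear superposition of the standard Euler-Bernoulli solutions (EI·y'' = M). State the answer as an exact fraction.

Load 1 — applied couple M₀=13 kN·m at a=6 m (b=L-a=6):
  y_1 = (M₀x³/(6L)-M₀(x-a)²/2+C₁x)/EI  [x>a] with C₁=M₀(3b²-L²)/(6L)=-13/2 = (13·(36/5)³/(6·12)-13·((36/5)-6)²/2+(-13/2)·(36/5))/20000 = 351/625000 m
Load 2 — uniform load w=3 kN/m over full span:
  y_2 = -wx(L³-2Lx²+x³)/(24EI) = -3·(36/5)·(12³-2·12·(36/5)²+(36/5)³)/(24·20000) = -15066/390625 m
Load 3 — applied couple M₀=6 kN·m at a=8 m (b=L-a=4):
  y_3 = (M₀x³/(6L)+C₁x)/EI  [x≤a] with C₁=M₀(3b²-L²)/(6L)=-8 = (6·(36/5)³/(6·12)+(-8)·(36/5))/20000 = -207/156250 m
Superposition: y = Σ y_i = -122913/3125000 m ≈ -0.039332 m

y(36/5) = -122913/3125000 m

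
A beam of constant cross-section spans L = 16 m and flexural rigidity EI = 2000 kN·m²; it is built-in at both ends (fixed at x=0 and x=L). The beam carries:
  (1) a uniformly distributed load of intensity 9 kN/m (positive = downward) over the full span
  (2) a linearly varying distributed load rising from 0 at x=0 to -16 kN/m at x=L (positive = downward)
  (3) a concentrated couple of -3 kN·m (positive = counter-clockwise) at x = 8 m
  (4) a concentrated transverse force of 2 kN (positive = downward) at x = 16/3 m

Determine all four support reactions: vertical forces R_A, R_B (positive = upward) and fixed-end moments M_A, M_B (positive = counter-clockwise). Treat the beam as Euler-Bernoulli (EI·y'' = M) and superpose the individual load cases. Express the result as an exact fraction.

R_A = 150337/4320 kN, M_A = 32107/540 kN·m, R_B = -72577/4320 kN, M_B = 5227/540 kN·m

Load 1 — uniform load w=9 kN/m over full span:
  R_A = wL/2 = 9·16/2 = 72 kN
  M_A = wL²/12 = 9·16²/12 = 192 kN·m
  R_B = wL/2 = 9·16/2 = 72 kN
  M_B = -wL²/12 = -9·16²/12 = -192 kN·m
Load 2 — triangular load w₀=-16 kN/m (0→w₀ over full span):
  R_A = 3w₀L/20 = 3·(-16)·16/20 = -192/5 kN
  M_A = w₀L²/30 = (-16)·16²/30 = -2048/15 kN·m
  R_B = 7w₀L/20 = 7·(-16)·16/20 = -448/5 kN
  M_B = -w₀L²/20 = -(-16)·16²/20 = 1024/5 kN·m
Load 3 — applied couple M₀=-3 kN·m at a=8 m (b=L-a=8):
  R_A = 6M₀ab/L³ = 6·(-3)·8·8/16³ = -9/32 kN
  M_A = M₀b(2a-b)/L² = (-3)·8·(2·8-8)/16² = -3/4 kN·m
  R_B = -6M₀ab/L³ = -6·(-3)·8·8/16³ = 9/32 kN
  M_B = M₀a(2b-a)/L² = (-3)·8·(2·8-8)/16² = -3/4 kN·m
Load 4 — point force P=2 kN at a=16/3 m (b=L-a=32/3):
  R_A = Pb²(3a+b)/L³ = 2·(32/3)²·(3·(16/3)+(32/3))/16³ = 40/27 kN
  M_A = Pab²/L² = 2·(16/3)·(32/3)²/16² = 128/27 kN·m
  R_B = Pa²(a+3b)/L³ = 2·(16/3)²·((16/3)+3·(32/3))/16³ = 14/27 kN
  M_B = -Pa²b/L² = -2·(16/3)²·(32/3)/16² = -64/27 kN·m
Superposition: R_A = 150337/4320 kN, M_A = 32107/540 kN·m, R_B = -72577/4320 kN, M_B = 5227/540 kN·m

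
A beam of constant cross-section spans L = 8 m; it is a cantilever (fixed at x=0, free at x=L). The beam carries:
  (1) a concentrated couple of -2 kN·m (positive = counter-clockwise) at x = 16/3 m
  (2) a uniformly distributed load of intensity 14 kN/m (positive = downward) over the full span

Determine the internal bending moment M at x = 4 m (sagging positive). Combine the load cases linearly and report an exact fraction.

M(4) = -114 kN·m

Load 1 — applied couple M₀=-2 kN·m at a=16/3 m (b=L-a=8/3):
  M_1 = M₀  [x≤a] = (-2) = -2 kN·m
Load 2 — uniform load w=14 kN/m over full span:
  M_2 = -w(L-x)²/2 = -14·(8-4)²/2 = -112 kN·m
Superposition: M = Σ M_i = -114 kN·m ≈ -114.000000 kN·m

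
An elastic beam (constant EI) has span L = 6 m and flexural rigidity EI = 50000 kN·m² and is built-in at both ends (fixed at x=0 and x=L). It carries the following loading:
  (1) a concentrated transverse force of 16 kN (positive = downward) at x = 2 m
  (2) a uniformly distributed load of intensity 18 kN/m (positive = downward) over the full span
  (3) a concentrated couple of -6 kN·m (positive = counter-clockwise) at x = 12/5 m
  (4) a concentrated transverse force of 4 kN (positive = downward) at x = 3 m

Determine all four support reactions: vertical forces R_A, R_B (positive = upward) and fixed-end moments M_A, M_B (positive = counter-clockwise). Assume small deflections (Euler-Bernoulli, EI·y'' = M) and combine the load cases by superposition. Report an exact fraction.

R_A = 44828/675 kN, M_A = 15863/225 kN·m, R_B = 41572/675 kN, M_B = -14857/225 kN·m

Load 1 — point force P=16 kN at a=2 m (b=L-a=4):
  R_A = Pb²(3a+b)/L³ = 16·4²·(3·2+4)/6³ = 320/27 kN
  M_A = Pab²/L² = 16·2·4²/6² = 128/9 kN·m
  R_B = Pa²(a+3b)/L³ = 16·2²·(2+3·4)/6³ = 112/27 kN
  M_B = -Pa²b/L² = -16·2²·4/6² = -64/9 kN·m
Load 2 — uniform load w=18 kN/m over full span:
  R_A = wL/2 = 18·6/2 = 54 kN
  M_A = wL²/12 = 18·6²/12 = 54 kN·m
  R_B = wL/2 = 18·6/2 = 54 kN
  M_B = -wL²/12 = -18·6²/12 = -54 kN·m
Load 3 — applied couple M₀=-6 kN·m at a=12/5 m (b=L-a=18/5):
  R_A = 6M₀ab/L³ = 6·(-6)·(12/5)·(18/5)/6³ = -36/25 kN
  M_A = M₀b(2a-b)/L² = (-6)·(18/5)·(2·(12/5)-(18/5))/6² = -18/25 kN·m
  R_B = -6M₀ab/L³ = -6·(-6)·(12/5)·(18/5)/6³ = 36/25 kN
  M_B = M₀a(2b-a)/L² = (-6)·(12/5)·(2·(18/5)-(12/5))/6² = -48/25 kN·m
Load 4 — point force P=4 kN at a=3 m (b=L-a=3):
  R_A = Pb²(3a+b)/L³ = 4·3²·(3·3+3)/6³ = 2 kN
  M_A = Pab²/L² = 4·3·3²/6² = 3 kN·m
  R_B = Pa²(a+3b)/L³ = 4·3²·(3+3·3)/6³ = 2 kN
  M_B = -Pa²b/L² = -4·3²·3/6² = -3 kN·m
Superposition: R_A = 44828/675 kN, M_A = 15863/225 kN·m, R_B = 41572/675 kN, M_B = -14857/225 kN·m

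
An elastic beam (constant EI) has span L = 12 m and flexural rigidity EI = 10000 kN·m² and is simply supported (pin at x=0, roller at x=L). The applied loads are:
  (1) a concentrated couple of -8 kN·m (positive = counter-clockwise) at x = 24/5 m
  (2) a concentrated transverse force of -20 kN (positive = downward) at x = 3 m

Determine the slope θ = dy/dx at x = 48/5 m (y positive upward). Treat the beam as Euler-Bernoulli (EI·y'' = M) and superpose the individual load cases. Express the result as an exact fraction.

θ(48/5) = -917/100000 rad

Load 1 — applied couple M₀=-8 kN·m at a=24/5 m (b=L-a=36/5):
  θ_1 = (M₀x²/(2L)-M₀(x-a)+C₁)/EI  [x>a] with C₁=M₀(3b²-L²)/(6L)=-32/25 = ((-8)·(48/5)²/(2·12)-(-8)·((48/5)-(24/5))+(-32/25))/10000 = 2/3125 rad
Load 2 — point force P=-20 kN at a=3 m (b=L-a=9):
  θ_2 = -Pa(2L²-6Lx+3x²+a²)/(6LEI)  [x>a] = -(-20)·3·(2·12²-6·12·(48/5)+3·(48/5)²+3²)/(6·12·10000) = -981/100000 rad
Superposition: θ = Σ θ_i = -917/100000 rad ≈ -0.009170 rad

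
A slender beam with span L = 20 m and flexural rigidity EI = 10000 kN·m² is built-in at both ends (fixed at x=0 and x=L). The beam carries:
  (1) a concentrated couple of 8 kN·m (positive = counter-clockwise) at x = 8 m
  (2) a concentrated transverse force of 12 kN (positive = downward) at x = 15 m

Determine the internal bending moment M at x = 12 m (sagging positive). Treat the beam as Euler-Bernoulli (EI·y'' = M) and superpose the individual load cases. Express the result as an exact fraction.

Load 1 — applied couple M₀=8 kN·m at a=8 m (b=L-a=12):
  M_1 = R_Ax - M_A - M₀  [x>a] with R_A=72/125, M_A=24/25 = (72/125)·12 - (24/25) - 8 = -256/125 kN·m
Load 2 — point force P=12 kN at a=15 m (b=L-a=5):
  M_2 = Pb²(3a+b)x/L³ - Pab²/L²  [x≤a] = 12·5²·(3·15+5)·12/20³ - 12·15·5²/20² = 45/4 kN·m
Superposition: M = Σ M_i = 4601/500 kN·m ≈ 9.202000 kN·m

M(12) = 4601/500 kN·m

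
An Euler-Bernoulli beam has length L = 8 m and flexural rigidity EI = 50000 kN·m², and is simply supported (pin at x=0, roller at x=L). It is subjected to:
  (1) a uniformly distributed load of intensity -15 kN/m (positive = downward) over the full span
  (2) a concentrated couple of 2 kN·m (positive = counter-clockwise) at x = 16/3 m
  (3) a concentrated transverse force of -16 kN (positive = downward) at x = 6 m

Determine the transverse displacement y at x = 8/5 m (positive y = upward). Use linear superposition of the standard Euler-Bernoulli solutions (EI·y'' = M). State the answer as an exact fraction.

y(8/5) = 37528/3515625 m

Load 1 — uniform load w=-15 kN/m over full span:
  y_1 = -wx(L³-2Lx²+x³)/(24EI) = -(-15)·(8/5)·(8³-2·8·(8/5)²+(8/5)³)/(24·50000) = 3712/390625 m
Load 2 — applied couple M₀=2 kN·m at a=16/3 m (b=L-a=8/3):
  y_2 = (M₀x³/(6L)+C₁x)/EI  [x≤a] with C₁=M₀(3b²-L²)/(6L)=-16/9 = (2·(8/5)³/(6·8)+(-16/9)·(8/5))/50000 = -188/3515625 m
Load 3 — point force P=-16 kN at a=6 m (b=L-a=2):
  y_3 = -Pbx(L²-b²-x²)/(6LEI)  [x≤a] = -(-16)·2·(8/5)·(8²-2²-(8/5)²)/(6·8·50000) = 1436/1171875 m
Superposition: y = Σ y_i = 37528/3515625 m ≈ 0.010675 m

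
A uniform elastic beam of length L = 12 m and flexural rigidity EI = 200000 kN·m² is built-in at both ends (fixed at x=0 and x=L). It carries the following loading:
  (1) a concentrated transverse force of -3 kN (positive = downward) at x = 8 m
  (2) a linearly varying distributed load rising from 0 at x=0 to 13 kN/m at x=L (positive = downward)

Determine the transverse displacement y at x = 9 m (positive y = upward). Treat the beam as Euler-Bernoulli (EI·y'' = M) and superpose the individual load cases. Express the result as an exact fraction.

y(9) = -32509/32000000 m

Load 1 — point force P=-3 kN at a=8 m (b=L-a=4):
  y_1 = -Pa²(L-x)²(3bL-(3b+a)(L-x))/(6L³EI)  [x>a] = -(-3)·8²·(12-9)²·(3·4·12-(3·4+8)·(12-9))/(6·12³·200000) = 7/100000 m
Load 2 — triangular load w₀=13 kN/m (0→w₀ over full span):
  y_2 = -w₀x²(L-x)²(x+2L)/(120LEI) = -13·9²·(12-9)²·(9+2·12)/(120·12·200000) = -34749/32000000 m
Superposition: y = Σ y_i = -32509/32000000 m ≈ -0.001016 m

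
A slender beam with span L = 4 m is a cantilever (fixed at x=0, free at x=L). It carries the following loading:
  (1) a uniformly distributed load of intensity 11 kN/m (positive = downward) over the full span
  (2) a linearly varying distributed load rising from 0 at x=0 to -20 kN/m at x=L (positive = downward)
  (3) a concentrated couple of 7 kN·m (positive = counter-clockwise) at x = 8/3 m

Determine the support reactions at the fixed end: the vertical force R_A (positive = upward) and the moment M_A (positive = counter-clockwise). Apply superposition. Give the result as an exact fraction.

Load 1 — uniform load w=11 kN/m over full span:
  R_A = wL = 11·4 = 44 kN
  M_A = wL²/2 = 11·4²/2 = 88 kN·m
Load 2 — triangular load w₀=-20 kN/m (0→w₀ over full span):
  R_A = w₀L/2 = (-20)·4/2 = -40 kN
  M_A = w₀L²/3 = (-20)·4²/3 = -320/3 kN·m
Load 3 — applied couple M₀=7 kN·m at a=8/3 m (b=L-a=4/3):
  R_A = 0 kN
  M_A = -M₀ = -7 kN·m
Superposition: R_A = 4 kN, M_A = -77/3 kN·m

R_A = 4 kN, M_A = -77/3 kN·m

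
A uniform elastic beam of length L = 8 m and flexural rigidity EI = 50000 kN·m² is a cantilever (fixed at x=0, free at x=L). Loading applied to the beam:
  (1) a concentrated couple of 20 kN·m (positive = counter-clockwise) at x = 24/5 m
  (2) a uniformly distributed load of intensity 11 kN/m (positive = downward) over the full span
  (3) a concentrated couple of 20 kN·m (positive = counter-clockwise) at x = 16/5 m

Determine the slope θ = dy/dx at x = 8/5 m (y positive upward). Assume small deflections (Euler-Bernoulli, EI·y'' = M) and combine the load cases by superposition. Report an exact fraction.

θ(8/5) = -9236/1171875 rad

Load 1 — applied couple M₀=20 kN·m at a=24/5 m (b=L-a=16/5):
  θ_1 = M₀x/EI  [x≤a] = 20·(8/5)/50000 = 2/3125 rad
Load 2 — uniform load w=11 kN/m over full span:
  θ_2 = -wx(x²-3Lx+3L²)/(6EI) = -11·(8/5)·((8/5)²-3·8·(8/5)+3·8²)/(6·50000) = -10736/1171875 rad
Load 3 — applied couple M₀=20 kN·m at a=16/5 m (b=L-a=24/5):
  θ_3 = M₀x/EI  [x≤a] = 20·(8/5)/50000 = 2/3125 rad
Superposition: θ = Σ θ_i = -9236/1171875 rad ≈ -0.007881 rad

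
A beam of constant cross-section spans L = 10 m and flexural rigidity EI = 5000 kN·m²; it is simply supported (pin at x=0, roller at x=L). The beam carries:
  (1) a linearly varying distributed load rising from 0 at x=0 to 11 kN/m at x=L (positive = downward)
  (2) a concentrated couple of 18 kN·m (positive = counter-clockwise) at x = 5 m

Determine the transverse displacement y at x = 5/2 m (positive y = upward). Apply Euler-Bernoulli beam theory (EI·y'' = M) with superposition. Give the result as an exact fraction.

y(5/2) = -30839/307200 m

Load 1 — triangular load w₀=11 kN/m (0→w₀ over full span):
  y_1 = -w₀x(7L⁴-10L²x²+3x⁴)/(360LEI) = -11·(5/2)·(7·10⁴-10·10²·(5/2)²+3·(5/2)⁴)/(360·10·5000) = -1199/12288 m
Load 2 — applied couple M₀=18 kN·m at a=5 m (b=L-a=5):
  y_2 = (M₀x³/(6L)+C₁x)/EI  [x≤a] with C₁=M₀(3b²-L²)/(6L)=-15/2 = (18·(5/2)³/(6·10)+(-15/2)·(5/2))/5000 = -9/3200 m
Superposition: y = Σ y_i = -30839/307200 m ≈ -0.100387 m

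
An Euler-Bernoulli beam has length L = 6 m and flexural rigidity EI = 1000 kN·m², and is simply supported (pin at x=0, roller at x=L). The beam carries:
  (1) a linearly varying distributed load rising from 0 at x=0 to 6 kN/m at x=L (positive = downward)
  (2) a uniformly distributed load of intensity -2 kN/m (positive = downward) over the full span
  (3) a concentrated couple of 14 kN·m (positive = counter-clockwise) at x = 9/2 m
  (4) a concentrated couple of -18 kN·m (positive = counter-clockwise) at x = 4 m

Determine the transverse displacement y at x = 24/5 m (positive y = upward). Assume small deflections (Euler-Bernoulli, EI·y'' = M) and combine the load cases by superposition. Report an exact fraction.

y(24/5) = -982179/62500000 m

Load 1 — triangular load w₀=6 kN/m (0→w₀ over full span):
  y_1 = -w₀x(7L⁴-10L²x²+3x⁴)/(360LEI) = -6·(24/5)·(7·6⁴-10·6²·(24/5)²+3·(24/5)⁴)/(360·6·1000) = -61722/1953125 m
Load 2 — uniform load w=-2 kN/m over full span:
  y_2 = -wx(L³-2Lx²+x³)/(24EI) = -(-2)·(24/5)·(6³-2·6·(24/5)²+(24/5)³)/(24·1000) = 1566/78125 m
Load 3 — applied couple M₀=14 kN·m at a=9/2 m (b=L-a=3/2):
  y_3 = (M₀x³/(6L)-M₀(x-a)²/2+C₁x)/EI  [x>a] with C₁=M₀(3b²-L²)/(6L)=-91/8 = (14·(24/5)³/(6·6)-14·((24/5)-(9/2))²/2+(-91/8)·(24/5))/1000 = -6111/500000 m
Load 4 — applied couple M₀=-18 kN·m at a=4 m (b=L-a=2):
  y_4 = (M₀x³/(6L)-M₀(x-a)²/2+C₁x)/EI  [x>a] with C₁=M₀(3b²-L²)/(6L)=12 = ((-18)·(24/5)³/(6·6)-(-18)·((24/5)-4)²/2+12·(24/5))/1000 = 126/15625 m
Superposition: y = Σ y_i = -982179/62500000 m ≈ -0.015715 m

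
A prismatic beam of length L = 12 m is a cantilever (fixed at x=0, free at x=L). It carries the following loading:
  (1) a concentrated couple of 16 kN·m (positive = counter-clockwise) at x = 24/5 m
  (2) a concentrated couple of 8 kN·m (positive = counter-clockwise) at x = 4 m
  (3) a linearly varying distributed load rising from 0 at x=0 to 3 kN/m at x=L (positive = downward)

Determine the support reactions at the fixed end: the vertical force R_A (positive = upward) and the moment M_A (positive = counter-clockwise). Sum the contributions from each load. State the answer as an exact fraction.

R_A = 18 kN, M_A = 120 kN·m

Load 1 — applied couple M₀=16 kN·m at a=24/5 m (b=L-a=36/5):
  R_A = 0 kN
  M_A = -M₀ = -16 kN·m
Load 2 — applied couple M₀=8 kN·m at a=4 m (b=L-a=8):
  R_A = 0 kN
  M_A = -M₀ = -8 kN·m
Load 3 — triangular load w₀=3 kN/m (0→w₀ over full span):
  R_A = w₀L/2 = 3·12/2 = 18 kN
  M_A = w₀L²/3 = 3·12²/3 = 144 kN·m
Superposition: R_A = 18 kN, M_A = 120 kN·m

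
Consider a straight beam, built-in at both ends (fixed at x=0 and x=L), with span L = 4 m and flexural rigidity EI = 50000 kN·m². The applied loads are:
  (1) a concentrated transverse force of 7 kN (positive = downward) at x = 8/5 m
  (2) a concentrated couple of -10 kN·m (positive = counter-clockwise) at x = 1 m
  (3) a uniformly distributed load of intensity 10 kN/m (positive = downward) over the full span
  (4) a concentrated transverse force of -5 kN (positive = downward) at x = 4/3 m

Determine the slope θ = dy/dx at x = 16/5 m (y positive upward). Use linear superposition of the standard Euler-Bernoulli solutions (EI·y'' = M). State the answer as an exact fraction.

Load 1 — point force P=7 kN at a=8/5 m (b=L-a=12/5):
  θ_1 = Pa²(L-x)(2bL-(3b+a)(L-x))/(2L³EI)  [x>a] = 7·(8/5)²·(4-(16/5))·(2·(12/5)·4-(3·(12/5)+(8/5))·(4-(16/5)))/(2·4³·50000) = 266/9765625 rad
Load 2 — applied couple M₀=-10 kN·m at a=1 m (b=L-a=3):
  θ_2 = (R_Ax²/2 - M_Ax - M₀(x-a))/EI  [x>a] with R_A=-45/16, M_A=15/8 = ((-45/16)·(16/5)²/2 - (15/8)·(16/5) - (-10)·((16/5)-1))/50000 = 1/31250 rad
Load 3 — uniform load w=10 kN/m over full span:
  θ_3 = -wx(L-x)(L-2x)/(12EI) = -10·(16/5)·(4-(16/5))·(4-2·(16/5))/(12·50000) = 8/78125 rad
Load 4 — point force P=-5 kN at a=4/3 m (b=L-a=8/3):
  θ_4 = Pa²(L-x)(2bL-(3b+a)(L-x))/(2L³EI)  [x>a] = (-5)·(4/3)²·(4-(16/5))·(2·(8/3)·4-(3·(8/3)+(4/3))·(4-(16/5)))/(2·4³·50000) = -13/843750 rad
Superposition: θ = Σ θ_i = 38557/263671875 rad ≈ 0.000146 rad

θ(16/5) = 38557/263671875 rad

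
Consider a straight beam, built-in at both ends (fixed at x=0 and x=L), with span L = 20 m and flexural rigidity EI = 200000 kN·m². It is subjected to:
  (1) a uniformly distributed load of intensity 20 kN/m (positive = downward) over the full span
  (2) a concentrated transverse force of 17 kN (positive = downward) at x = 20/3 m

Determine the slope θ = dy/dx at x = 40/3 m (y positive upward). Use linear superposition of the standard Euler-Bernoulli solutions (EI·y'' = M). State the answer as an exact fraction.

θ(40/3) = 257/48600 rad

Load 1 — uniform load w=20 kN/m over full span:
  θ_1 = -wx(L-x)(L-2x)/(12EI) = -20·(40/3)·(20-(40/3))·(20-2·(40/3))/(12·200000) = 2/405 rad
Load 2 — point force P=17 kN at a=20/3 m (b=L-a=40/3):
  θ_2 = Pa²(L-x)(2bL-(3b+a)(L-x))/(2L³EI)  [x>a] = 17·(20/3)²·(20-(40/3))·(2·(40/3)·20-(3·(40/3)+(20/3))·(20-(40/3)))/(2·20³·200000) = 17/48600 rad
Superposition: θ = Σ θ_i = 257/48600 rad ≈ 0.005288 rad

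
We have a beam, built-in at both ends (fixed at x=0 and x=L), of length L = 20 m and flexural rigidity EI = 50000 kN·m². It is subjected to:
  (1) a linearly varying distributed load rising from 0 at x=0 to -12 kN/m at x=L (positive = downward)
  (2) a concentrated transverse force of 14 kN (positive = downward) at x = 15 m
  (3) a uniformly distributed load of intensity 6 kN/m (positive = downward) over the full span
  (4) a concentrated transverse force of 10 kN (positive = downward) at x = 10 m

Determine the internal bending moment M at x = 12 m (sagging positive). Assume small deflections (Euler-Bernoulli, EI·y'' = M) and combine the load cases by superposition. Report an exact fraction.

M(12) = 677/40 kN·m

Load 1 — triangular load w₀=-12 kN/m (0→w₀ over full span):
  M_1 = 3w₀Lx/20 - w₀L²/30 - w₀x³/(6L) = 3·(-12)·20·12/20 - (-12)·20²/30 - (-12)·12³/(6·20) = -496/5 kN·m
Load 2 — point force P=14 kN at a=15 m (b=L-a=5):
  M_2 = Pb²(3a+b)x/L³ - Pab²/L²  [x≤a] = 14·5²·(3·15+5)·12/20³ - 14·15·5²/20² = 105/8 kN·m
Load 3 — uniform load w=6 kN/m over full span:
  M_3 = wLx/2 - wL²/12 - wx²/2 = 6·20·12/2 - 6·20²/12 - 6·12²/2 = 88 kN·m
Load 4 — point force P=10 kN at a=10 m (b=L-a=10):
  M_4 = Pa²(a+3b)(L-x)/L³ - Pa²b/L²  [x>a] = 10·10²·(10+3·10)·(20-12)/20³ - 10·10²·10/20² = 15 kN·m
Superposition: M = Σ M_i = 677/40 kN·m ≈ 16.925000 kN·m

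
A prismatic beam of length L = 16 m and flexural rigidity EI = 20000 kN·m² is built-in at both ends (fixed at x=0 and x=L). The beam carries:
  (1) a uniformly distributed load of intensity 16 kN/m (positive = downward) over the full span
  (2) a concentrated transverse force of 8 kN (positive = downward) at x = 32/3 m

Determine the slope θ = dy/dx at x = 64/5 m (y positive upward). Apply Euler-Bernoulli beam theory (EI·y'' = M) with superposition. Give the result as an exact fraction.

Load 1 — uniform load w=16 kN/m over full span:
  θ_1 = -wx(L-x)(L-2x)/(12EI) = -16·(64/5)·(16-(64/5))·(16-2·(64/5))/(12·20000) = 2048/78125 rad
Load 2 — point force P=8 kN at a=32/3 m (b=L-a=16/3):
  θ_2 = Pa²(L-x)(2bL-(3b+a)(L-x))/(2L³EI)  [x>a] = 8·(32/3)²·(16-(64/5))·(2·(16/3)·16-(3·(16/3)+(32/3))·(16-(64/5)))/(2·16³·20000) = 128/84375 rad
Superposition: θ = Σ θ_i = 58496/2109375 rad ≈ 0.027731 rad

θ(64/5) = 58496/2109375 rad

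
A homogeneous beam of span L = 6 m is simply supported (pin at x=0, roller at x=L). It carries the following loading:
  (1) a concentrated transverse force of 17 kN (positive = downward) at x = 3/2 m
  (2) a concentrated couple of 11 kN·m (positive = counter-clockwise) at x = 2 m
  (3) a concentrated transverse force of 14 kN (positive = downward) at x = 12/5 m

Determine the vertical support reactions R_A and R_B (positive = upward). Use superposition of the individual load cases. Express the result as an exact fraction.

Load 1 — point force P=17 kN at a=3/2 m (b=L-a=9/2):
  R_A = Pb/L = 17·(9/2)/6 = 51/4 kN
  R_B = Pa/L = 17·(3/2)/6 = 17/4 kN
Load 2 — applied couple M₀=11 kN·m at a=2 m (b=L-a=4):
  R_A = M₀/L = 11/6 kN
  R_B = -M₀/L = -11/6 kN
Load 3 — point force P=14 kN at a=12/5 m (b=L-a=18/5):
  R_A = Pb/L = 14·(18/5)/6 = 42/5 kN
  R_B = Pa/L = 14·(12/5)/6 = 28/5 kN
Superposition: R_A = 1379/60 kN, R_B = 481/60 kN

R_A = 1379/60 kN, R_B = 481/60 kN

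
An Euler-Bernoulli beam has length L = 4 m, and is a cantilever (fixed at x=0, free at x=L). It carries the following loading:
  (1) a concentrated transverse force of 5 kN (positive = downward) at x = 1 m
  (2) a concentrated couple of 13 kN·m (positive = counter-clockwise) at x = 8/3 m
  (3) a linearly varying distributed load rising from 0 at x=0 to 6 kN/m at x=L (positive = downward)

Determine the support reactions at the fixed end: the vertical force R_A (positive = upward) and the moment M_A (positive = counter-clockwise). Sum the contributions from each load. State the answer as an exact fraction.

Load 1 — point force P=5 kN at a=1 m (b=L-a=3):
  R_A = P = 5 kN
  M_A = Pa = 5·1 = 5 kN·m
Load 2 — applied couple M₀=13 kN·m at a=8/3 m (b=L-a=4/3):
  R_A = 0 kN
  M_A = -M₀ = -13 kN·m
Load 3 — triangular load w₀=6 kN/m (0→w₀ over full span):
  R_A = w₀L/2 = 6·4/2 = 12 kN
  M_A = w₀L²/3 = 6·4²/3 = 32 kN·m
Superposition: R_A = 17 kN, M_A = 24 kN·m

R_A = 17 kN, M_A = 24 kN·m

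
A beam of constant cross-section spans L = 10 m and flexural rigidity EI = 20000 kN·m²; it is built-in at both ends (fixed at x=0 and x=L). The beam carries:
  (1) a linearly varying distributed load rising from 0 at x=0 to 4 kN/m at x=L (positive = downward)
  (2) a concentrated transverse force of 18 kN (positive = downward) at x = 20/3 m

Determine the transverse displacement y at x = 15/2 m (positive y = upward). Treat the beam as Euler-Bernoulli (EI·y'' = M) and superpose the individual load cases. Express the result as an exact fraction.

Load 1 — triangular load w₀=4 kN/m (0→w₀ over full span):
  y_1 = -w₀x²(L-x)²(x+2L)/(120LEI) = -4·(15/2)²·(10-(15/2))²·((15/2)+2·10)/(120·10·20000) = -33/20480 m
Load 2 — point force P=18 kN at a=20/3 m (b=L-a=10/3):
  y_2 = -Pa²(L-x)²(3bL-(3b+a)(L-x))/(6L³EI)  [x>a] = -18·(20/3)²·(10-(15/2))²·(3·(10/3)·10-(3·(10/3)+(20/3))·(10-(15/2)))/(6·10³·20000) = -7/2880 m
Superposition: y = Σ y_i = -149/36864 m ≈ -0.004042 m

y(15/2) = -149/36864 m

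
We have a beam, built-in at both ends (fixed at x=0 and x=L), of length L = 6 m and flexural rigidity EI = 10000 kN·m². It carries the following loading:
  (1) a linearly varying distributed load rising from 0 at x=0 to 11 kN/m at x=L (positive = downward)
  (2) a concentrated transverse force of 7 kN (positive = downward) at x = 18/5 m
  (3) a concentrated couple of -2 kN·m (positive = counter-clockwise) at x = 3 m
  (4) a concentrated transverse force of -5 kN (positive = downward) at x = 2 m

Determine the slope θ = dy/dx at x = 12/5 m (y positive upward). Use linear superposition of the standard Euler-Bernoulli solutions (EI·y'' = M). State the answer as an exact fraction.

θ(12/5) = -3173/3906250 rad

Load 1 — triangular load w₀=11 kN/m (0→w₀ over full span):
  θ_1 = -w₀(2x(L-x)(L-2x)(x+2L)+x²(L-x)²)/(120LEI) = -11·(2·(12/5)·(6-(12/5))·(6-2·(12/5))·((12/5)+2·6)+(12/5)²·(6-(12/5))²)/(120·6·10000) = -891/1562500 rad
Load 2 — point force P=7 kN at a=18/5 m (b=L-a=12/5):
  θ_2 = -Pb²x(2aL-(3a+b)x)/(2L³EI)  [x≤a] = -7·(12/5)²·(12/5)·(2·(18/5)·6-(3·(18/5)+(12/5))·(12/5))/(2·6³·10000) = -504/1953125 rad
Load 3 — applied couple M₀=-2 kN·m at a=3 m (b=L-a=3):
  θ_3 = (R_Ax²/2 - M_Ax)/EI  [x≤a] with R_A=-1/2, M_A=-1/2 = ((-1/2)·(12/5)²/2 - (-1/2)·(12/5))/10000 = -3/125000 rad
Load 4 — point force P=-5 kN at a=2 m (b=L-a=4):
  θ_4 = Pa²(L-x)(2bL-(3b+a)(L-x))/(2L³EI)  [x>a] = (-5)·2²·(6-(12/5))·(2·4·6-(3·4+2)·(6-(12/5)))/(2·6³·10000) = 1/25000 rad
Superposition: θ = Σ θ_i = -3173/3906250 rad ≈ -0.000812 rad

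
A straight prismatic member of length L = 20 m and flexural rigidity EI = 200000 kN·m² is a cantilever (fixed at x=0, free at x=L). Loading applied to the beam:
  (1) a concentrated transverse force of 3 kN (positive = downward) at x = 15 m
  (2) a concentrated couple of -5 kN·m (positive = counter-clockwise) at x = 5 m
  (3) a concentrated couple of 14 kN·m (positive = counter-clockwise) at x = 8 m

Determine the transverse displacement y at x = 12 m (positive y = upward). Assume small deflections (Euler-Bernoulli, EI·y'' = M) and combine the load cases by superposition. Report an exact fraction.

Load 1 — point force P=3 kN at a=15 m (b=L-a=5):
  y_1 = -Px²(3a-x)/(6EI)  [x≤a] = -3·12²·(3·15-12)/(6·200000) = -297/25000 m
Load 2 — applied couple M₀=-5 kN·m at a=5 m (b=L-a=15):
  y_2 = M₀a(2x-a)/(2EI)  [x>a] = (-5)·5·(2·12-5)/(2·200000) = -19/16000 m
Load 3 — applied couple M₀=14 kN·m at a=8 m (b=L-a=12):
  y_3 = M₀a(2x-a)/(2EI)  [x>a] = 14·8·(2·12-8)/(2·200000) = 14/3125 m
Superposition: y = Σ y_i = -687/80000 m ≈ -0.008587 m

y(12) = -687/80000 m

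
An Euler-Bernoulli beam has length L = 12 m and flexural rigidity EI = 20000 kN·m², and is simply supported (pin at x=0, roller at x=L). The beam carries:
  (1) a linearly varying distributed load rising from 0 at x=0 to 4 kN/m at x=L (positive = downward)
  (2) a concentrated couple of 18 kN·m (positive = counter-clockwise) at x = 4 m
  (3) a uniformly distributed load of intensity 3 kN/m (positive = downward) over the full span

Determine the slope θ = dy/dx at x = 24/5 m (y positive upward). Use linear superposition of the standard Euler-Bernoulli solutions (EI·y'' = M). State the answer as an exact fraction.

Load 1 — triangular load w₀=4 kN/m (0→w₀ over full span):
  θ_1 = -w₀(7L⁴-30L²x²+15x⁴)/(360LEI) = -4·(7·12⁴-30·12²·(24/5)²+15·(24/5)⁴)/(360·12·20000) = -969/390625 rad
Load 2 — applied couple M₀=18 kN·m at a=4 m (b=L-a=8):
  θ_2 = (M₀x²/(2L)-M₀(x-a)+C₁)/EI  [x>a] with C₁=M₀(3b²-L²)/(6L)=12 = (18·(24/5)²/(2·12)-18·((24/5)-4)+12)/20000 = 93/125000 rad
Load 3 — uniform load w=3 kN/m over full span:
  θ_3 = -w(L³-6Lx²+4x³)/(24EI) = -3·(12³-6·12·(24/5)²+4·(24/5)³)/(24·20000) = -999/312500 rad
Superposition: θ = Σ θ_i = -15417/3125000 rad ≈ -0.004933 rad

θ(24/5) = -15417/3125000 rad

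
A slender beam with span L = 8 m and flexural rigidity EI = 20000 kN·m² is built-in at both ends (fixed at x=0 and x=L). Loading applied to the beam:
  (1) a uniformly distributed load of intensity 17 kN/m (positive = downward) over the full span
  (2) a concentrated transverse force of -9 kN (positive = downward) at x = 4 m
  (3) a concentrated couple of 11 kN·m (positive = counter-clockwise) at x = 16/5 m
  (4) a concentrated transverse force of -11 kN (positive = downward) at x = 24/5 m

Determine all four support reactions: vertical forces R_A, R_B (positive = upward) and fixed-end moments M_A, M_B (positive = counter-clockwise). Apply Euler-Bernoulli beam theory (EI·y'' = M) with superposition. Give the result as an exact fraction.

Load 1 — uniform load w=17 kN/m over full span:
  R_A = wL/2 = 17·8/2 = 68 kN
  M_A = wL²/12 = 17·8²/12 = 272/3 kN·m
  R_B = wL/2 = 17·8/2 = 68 kN
  M_B = -wL²/12 = -17·8²/12 = -272/3 kN·m
Load 2 — point force P=-9 kN at a=4 m (b=L-a=4):
  R_A = Pb²(3a+b)/L³ = (-9)·4²·(3·4+4)/8³ = -9/2 kN
  M_A = Pab²/L² = (-9)·4·4²/8² = -9 kN·m
  R_B = Pa²(a+3b)/L³ = (-9)·4²·(4+3·4)/8³ = -9/2 kN
  M_B = -Pa²b/L² = -(-9)·4²·4/8² = 9 kN·m
Load 3 — applied couple M₀=11 kN·m at a=16/5 m (b=L-a=24/5):
  R_A = 6M₀ab/L³ = 6·11·(16/5)·(24/5)/8³ = 99/50 kN
  M_A = M₀b(2a-b)/L² = 11·(24/5)·(2·(16/5)-(24/5))/8² = 33/25 kN·m
  R_B = -6M₀ab/L³ = -6·11·(16/5)·(24/5)/8³ = -99/50 kN
  M_B = M₀a(2b-a)/L² = 11·(16/5)·(2·(24/5)-(16/5))/8² = 88/25 kN·m
Load 4 — point force P=-11 kN at a=24/5 m (b=L-a=16/5):
  R_A = Pb²(3a+b)/L³ = (-11)·(16/5)²·(3·(24/5)+(16/5))/8³ = -484/125 kN
  M_A = Pab²/L² = (-11)·(24/5)·(16/5)²/8² = -1056/125 kN·m
  R_B = Pa²(a+3b)/L³ = (-11)·(24/5)²·((24/5)+3·(16/5))/8³ = -891/125 kN
  M_B = -Pa²b/L² = -(-11)·(24/5)²·(16/5)/8² = 1584/125 kN·m
Superposition: R_A = 7701/125 kN, M_A = 27952/375 kN·m, R_B = 6799/125 kN, M_B = -24553/375 kN·m

R_A = 7701/125 kN, M_A = 27952/375 kN·m, R_B = 6799/125 kN, M_B = -24553/375 kN·m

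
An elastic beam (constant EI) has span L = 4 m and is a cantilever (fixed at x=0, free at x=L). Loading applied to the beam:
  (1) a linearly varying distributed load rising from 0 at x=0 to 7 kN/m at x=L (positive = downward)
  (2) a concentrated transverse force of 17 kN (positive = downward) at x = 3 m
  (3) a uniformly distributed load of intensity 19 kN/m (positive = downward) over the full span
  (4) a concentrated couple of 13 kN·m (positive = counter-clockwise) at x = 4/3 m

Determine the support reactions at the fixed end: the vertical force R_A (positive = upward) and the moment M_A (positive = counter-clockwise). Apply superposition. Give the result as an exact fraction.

Load 1 — triangular load w₀=7 kN/m (0→w₀ over full span):
  R_A = w₀L/2 = 7·4/2 = 14 kN
  M_A = w₀L²/3 = 7·4²/3 = 112/3 kN·m
Load 2 — point force P=17 kN at a=3 m (b=L-a=1):
  R_A = P = 17 kN
  M_A = Pa = 17·3 = 51 kN·m
Load 3 — uniform load w=19 kN/m over full span:
  R_A = wL = 19·4 = 76 kN
  M_A = wL²/2 = 19·4²/2 = 152 kN·m
Load 4 — applied couple M₀=13 kN·m at a=4/3 m (b=L-a=8/3):
  R_A = 0 kN
  M_A = -M₀ = -13 kN·m
Superposition: R_A = 107 kN, M_A = 682/3 kN·m

R_A = 107 kN, M_A = 682/3 kN·m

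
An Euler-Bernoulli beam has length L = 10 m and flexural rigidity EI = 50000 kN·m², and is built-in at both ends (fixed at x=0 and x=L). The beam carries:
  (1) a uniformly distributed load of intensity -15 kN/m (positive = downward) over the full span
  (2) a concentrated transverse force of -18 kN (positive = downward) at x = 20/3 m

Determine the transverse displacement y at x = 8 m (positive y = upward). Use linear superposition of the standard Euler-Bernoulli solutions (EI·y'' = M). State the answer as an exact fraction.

y(8) = 22/5625 m

Load 1 — uniform load w=-15 kN/m over full span:
  y_1 = -wx²(L-x)²/(24EI) = -(-15)·8²·(10-8)²/(24·50000) = 2/625 m
Load 2 — point force P=-18 kN at a=20/3 m (b=L-a=10/3):
  y_2 = -Pa²(L-x)²(3bL-(3b+a)(L-x))/(6L³EI)  [x>a] = -(-18)·(20/3)²·(10-8)²·(3·(10/3)·10-(3·(10/3)+(20/3))·(10-8))/(6·10³·50000) = 4/5625 m
Superposition: y = Σ y_i = 22/5625 m ≈ 0.003911 m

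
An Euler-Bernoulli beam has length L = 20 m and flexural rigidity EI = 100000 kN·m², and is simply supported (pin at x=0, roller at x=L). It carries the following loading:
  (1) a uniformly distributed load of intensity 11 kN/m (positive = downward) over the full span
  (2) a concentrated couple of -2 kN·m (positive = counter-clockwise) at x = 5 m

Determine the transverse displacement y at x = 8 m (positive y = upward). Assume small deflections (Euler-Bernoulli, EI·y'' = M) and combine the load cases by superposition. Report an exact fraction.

y(8) = -109301/500000 m

Load 1 — uniform load w=11 kN/m over full span:
  y_1 = -wx(L³-2Lx²+x³)/(24EI) = -11·8·(20³-2·20·8²+8³)/(24·100000) = -682/3125 m
Load 2 — applied couple M₀=-2 kN·m at a=5 m (b=L-a=15):
  y_2 = (M₀x³/(6L)-M₀(x-a)²/2+C₁x)/EI  [x>a] with C₁=M₀(3b²-L²)/(6L)=-55/12 = ((-2)·8³/(6·20)-(-2)·(8-5)²/2+(-55/12)·8)/100000 = -181/500000 m
Superposition: y = Σ y_i = -109301/500000 m ≈ -0.218602 m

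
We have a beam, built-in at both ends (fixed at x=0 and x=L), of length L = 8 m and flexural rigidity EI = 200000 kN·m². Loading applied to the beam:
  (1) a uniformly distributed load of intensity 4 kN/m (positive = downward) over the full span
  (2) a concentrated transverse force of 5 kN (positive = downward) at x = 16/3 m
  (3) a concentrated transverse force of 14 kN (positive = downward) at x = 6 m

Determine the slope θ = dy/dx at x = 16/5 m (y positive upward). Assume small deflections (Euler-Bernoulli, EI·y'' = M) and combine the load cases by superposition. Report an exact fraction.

θ(16/5) = -4679/56250000 rad

Load 1 — uniform load w=4 kN/m over full span:
  θ_1 = -wx(L-x)(L-2x)/(12EI) = -4·(16/5)·(8-(16/5))·(8-2·(16/5))/(12·200000) = -16/390625 rad
Load 2 — point force P=5 kN at a=16/3 m (b=L-a=8/3):
  θ_2 = -Pb²x(2aL-(3a+b)x)/(2L³EI)  [x≤a] = -5·(8/3)²·(16/5)·(2·(16/3)·8-(3·(16/3)+(8/3))·(16/5))/(2·8³·200000) = -2/140625 rad
Load 3 — point force P=14 kN at a=6 m (b=L-a=2):
  θ_3 = -Pb²x(2aL-(3a+b)x)/(2L³EI)  [x≤a] = -14·2²·(16/5)·(2·6·8-(3·6+2)·(16/5))/(2·8³·200000) = -7/250000 rad
Superposition: θ = Σ θ_i = -4679/56250000 rad ≈ -0.000083 rad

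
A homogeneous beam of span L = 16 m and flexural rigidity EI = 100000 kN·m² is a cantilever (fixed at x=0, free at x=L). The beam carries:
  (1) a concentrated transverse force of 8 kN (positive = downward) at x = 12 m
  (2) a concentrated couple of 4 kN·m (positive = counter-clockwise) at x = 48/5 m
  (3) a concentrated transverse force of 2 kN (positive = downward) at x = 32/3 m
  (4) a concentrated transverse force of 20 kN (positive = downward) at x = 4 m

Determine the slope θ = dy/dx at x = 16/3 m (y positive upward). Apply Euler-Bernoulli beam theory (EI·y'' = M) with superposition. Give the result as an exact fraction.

θ(16/3) = -7/1125 rad

Load 1 — point force P=8 kN at a=12 m (b=L-a=4):
  θ_1 = -Px(2a-x)/(2EI)  [x≤a] = -8·(16/3)·(2·12-(16/3))/(2·100000) = -112/28125 rad
Load 2 — applied couple M₀=4 kN·m at a=48/5 m (b=L-a=32/5):
  θ_2 = M₀x/EI  [x≤a] = 4·(16/3)/100000 = 2/9375 rad
Load 3 — point force P=2 kN at a=32/3 m (b=L-a=16/3):
  θ_3 = -Px(2a-x)/(2EI)  [x≤a] = -2·(16/3)·(2·(32/3)-(16/3))/(2·100000) = -8/9375 rad
Load 4 — point force P=20 kN at a=4 m (b=L-a=12):
  θ_4 = -Pa²/(2EI)  [x>a] = -20·4²/(2·100000) = -1/625 rad
Superposition: θ = Σ θ_i = -7/1125 rad ≈ -0.006222 rad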